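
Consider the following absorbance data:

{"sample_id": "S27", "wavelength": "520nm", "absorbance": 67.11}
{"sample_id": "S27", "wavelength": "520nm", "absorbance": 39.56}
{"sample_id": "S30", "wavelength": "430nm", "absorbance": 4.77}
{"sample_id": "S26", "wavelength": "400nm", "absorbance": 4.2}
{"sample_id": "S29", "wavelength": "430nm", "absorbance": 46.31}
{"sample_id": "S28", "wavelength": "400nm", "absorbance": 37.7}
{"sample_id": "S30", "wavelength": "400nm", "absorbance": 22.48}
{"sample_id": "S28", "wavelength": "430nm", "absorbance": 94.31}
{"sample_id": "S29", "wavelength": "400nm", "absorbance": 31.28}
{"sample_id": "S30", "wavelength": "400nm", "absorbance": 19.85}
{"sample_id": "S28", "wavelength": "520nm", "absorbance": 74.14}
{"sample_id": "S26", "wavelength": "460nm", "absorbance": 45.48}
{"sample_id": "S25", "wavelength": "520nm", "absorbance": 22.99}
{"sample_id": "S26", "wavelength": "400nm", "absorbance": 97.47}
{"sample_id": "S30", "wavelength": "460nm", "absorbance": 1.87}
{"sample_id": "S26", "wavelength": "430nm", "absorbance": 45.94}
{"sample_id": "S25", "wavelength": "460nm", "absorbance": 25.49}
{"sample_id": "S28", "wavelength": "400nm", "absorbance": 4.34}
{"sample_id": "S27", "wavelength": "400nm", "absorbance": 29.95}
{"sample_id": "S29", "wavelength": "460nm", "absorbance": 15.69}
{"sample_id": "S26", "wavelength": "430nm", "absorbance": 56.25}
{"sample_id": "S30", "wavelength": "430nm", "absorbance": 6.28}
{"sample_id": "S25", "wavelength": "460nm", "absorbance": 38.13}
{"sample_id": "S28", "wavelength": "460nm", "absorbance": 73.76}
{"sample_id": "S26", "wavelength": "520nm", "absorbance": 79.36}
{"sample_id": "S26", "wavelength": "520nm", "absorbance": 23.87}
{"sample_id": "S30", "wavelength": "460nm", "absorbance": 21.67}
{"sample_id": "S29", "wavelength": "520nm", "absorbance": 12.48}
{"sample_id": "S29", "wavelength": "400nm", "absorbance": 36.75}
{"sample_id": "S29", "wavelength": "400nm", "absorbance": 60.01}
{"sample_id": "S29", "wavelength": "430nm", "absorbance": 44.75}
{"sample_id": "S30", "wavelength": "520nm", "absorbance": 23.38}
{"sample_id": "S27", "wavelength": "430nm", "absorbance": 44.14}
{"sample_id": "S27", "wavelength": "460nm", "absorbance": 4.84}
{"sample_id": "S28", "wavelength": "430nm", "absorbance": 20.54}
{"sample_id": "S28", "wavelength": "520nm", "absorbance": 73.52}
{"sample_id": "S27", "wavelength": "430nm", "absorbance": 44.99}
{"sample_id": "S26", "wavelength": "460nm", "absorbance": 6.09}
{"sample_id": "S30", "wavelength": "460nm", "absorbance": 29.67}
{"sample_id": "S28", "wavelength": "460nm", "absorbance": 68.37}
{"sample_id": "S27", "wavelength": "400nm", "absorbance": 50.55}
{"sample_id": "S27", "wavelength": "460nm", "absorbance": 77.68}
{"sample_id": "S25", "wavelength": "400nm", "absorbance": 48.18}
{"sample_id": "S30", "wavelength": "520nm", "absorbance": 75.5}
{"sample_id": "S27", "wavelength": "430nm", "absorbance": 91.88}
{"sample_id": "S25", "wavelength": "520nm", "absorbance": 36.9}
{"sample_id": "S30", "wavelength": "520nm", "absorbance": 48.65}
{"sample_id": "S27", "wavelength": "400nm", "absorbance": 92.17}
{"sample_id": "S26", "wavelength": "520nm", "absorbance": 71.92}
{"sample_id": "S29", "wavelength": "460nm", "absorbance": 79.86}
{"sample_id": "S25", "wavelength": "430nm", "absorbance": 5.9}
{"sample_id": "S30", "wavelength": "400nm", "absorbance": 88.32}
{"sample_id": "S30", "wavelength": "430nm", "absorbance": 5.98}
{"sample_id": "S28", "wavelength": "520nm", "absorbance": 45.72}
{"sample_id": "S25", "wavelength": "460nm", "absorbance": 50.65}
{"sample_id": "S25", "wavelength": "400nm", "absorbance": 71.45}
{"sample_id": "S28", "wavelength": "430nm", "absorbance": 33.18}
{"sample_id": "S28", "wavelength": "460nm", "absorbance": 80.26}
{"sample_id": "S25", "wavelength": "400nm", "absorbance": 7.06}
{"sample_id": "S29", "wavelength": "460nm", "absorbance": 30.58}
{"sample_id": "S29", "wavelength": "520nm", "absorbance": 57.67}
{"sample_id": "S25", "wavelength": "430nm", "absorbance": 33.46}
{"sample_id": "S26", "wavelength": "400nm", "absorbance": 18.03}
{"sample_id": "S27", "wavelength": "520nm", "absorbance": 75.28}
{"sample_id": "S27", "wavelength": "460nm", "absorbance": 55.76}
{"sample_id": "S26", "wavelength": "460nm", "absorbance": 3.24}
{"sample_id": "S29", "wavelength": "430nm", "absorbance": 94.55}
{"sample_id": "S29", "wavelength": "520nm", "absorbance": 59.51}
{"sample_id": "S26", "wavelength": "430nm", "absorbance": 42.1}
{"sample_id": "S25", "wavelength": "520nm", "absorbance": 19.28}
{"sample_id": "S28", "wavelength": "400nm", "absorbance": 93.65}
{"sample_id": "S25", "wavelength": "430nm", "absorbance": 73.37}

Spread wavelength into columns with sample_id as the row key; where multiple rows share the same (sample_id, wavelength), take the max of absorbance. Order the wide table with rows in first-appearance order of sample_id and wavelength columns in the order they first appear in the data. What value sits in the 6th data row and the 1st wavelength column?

With rows in first-appearance order of sample_id, row 6 is sample_id=S25. wavelength columns in first-appearance order: 520nm, 430nm, 400nm, 460nm; column 1 is 520nm.
Long rows with sample_id=S25, wavelength=520nm: max(22.99, 36.9, 19.28) = 36.9.

36.9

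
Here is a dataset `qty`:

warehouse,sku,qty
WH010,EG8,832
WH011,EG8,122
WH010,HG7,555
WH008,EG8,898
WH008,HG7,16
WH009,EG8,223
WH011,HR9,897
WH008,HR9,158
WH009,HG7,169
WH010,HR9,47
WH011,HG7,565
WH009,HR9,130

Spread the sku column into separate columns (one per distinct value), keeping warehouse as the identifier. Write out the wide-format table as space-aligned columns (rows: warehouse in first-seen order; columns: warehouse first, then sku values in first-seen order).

Columns: warehouse plus the 3 distinct sku values (EG8, HG7, HR9).
For example, row WH010 column EG8 takes qty=832 from the long row (WH010, EG8).

warehouse  EG8  HG7  HR9
WH010      832  555  47 
WH011      122  565  897
WH008      898  16   158
WH009      223  169  130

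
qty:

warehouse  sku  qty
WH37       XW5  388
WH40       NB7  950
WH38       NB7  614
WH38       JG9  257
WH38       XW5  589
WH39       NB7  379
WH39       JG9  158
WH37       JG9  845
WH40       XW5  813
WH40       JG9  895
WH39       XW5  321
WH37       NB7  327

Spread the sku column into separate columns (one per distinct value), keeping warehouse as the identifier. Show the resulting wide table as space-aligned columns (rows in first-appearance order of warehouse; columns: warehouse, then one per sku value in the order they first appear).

warehouse  XW5  NB7  JG9
WH37       388  327  845
WH40       813  950  895
WH38       589  614  257
WH39       321  379  158

Columns: warehouse plus the 3 distinct sku values (XW5, NB7, JG9).
For example, row WH37 column XW5 takes qty=388 from the long row (WH37, XW5).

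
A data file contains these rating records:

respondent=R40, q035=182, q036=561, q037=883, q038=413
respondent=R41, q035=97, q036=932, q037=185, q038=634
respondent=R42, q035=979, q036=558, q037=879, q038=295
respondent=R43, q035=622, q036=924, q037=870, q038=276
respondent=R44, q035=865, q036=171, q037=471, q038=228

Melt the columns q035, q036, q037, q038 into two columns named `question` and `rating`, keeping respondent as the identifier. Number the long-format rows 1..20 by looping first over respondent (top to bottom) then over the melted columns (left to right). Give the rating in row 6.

20 rows total (5 × 4). Row 6: index ⌊(6-1)/4⌋ = 1 into respondent → R41; (6-1) mod 4 = 1 into the melted columns → q036.
So row 6 is (R41, q036, 932); rating = 932.

932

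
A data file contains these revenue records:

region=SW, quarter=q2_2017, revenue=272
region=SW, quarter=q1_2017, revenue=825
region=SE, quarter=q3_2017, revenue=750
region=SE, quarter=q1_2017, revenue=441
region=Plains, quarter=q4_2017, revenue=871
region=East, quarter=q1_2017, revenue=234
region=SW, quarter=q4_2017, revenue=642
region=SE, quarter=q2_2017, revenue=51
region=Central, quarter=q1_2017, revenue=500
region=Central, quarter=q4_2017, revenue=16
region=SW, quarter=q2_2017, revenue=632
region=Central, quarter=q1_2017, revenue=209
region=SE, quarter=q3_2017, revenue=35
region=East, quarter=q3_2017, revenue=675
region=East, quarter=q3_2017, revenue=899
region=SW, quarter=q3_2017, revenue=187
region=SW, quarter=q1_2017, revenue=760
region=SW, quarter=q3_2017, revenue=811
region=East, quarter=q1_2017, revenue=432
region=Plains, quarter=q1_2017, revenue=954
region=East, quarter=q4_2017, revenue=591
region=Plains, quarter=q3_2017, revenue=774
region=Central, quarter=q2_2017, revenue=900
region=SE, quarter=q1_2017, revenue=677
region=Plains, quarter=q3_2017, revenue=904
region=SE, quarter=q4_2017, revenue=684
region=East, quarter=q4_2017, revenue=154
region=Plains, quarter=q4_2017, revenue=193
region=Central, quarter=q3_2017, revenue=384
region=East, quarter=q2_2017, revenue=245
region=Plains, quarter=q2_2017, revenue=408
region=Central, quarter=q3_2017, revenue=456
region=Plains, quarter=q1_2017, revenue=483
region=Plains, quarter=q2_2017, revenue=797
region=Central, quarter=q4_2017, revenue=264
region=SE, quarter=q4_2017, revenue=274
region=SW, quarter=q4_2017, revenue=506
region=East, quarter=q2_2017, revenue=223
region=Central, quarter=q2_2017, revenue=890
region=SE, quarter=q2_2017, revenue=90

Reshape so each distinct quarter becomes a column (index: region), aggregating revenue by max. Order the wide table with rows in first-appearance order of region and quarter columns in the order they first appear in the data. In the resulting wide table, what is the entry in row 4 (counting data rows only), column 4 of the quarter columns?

With rows in first-appearance order of region, row 4 is region=East. quarter columns in first-appearance order: q2_2017, q1_2017, q3_2017, q4_2017; column 4 is q4_2017.
Long rows with region=East, quarter=q4_2017: max(591, 154) = 591.

591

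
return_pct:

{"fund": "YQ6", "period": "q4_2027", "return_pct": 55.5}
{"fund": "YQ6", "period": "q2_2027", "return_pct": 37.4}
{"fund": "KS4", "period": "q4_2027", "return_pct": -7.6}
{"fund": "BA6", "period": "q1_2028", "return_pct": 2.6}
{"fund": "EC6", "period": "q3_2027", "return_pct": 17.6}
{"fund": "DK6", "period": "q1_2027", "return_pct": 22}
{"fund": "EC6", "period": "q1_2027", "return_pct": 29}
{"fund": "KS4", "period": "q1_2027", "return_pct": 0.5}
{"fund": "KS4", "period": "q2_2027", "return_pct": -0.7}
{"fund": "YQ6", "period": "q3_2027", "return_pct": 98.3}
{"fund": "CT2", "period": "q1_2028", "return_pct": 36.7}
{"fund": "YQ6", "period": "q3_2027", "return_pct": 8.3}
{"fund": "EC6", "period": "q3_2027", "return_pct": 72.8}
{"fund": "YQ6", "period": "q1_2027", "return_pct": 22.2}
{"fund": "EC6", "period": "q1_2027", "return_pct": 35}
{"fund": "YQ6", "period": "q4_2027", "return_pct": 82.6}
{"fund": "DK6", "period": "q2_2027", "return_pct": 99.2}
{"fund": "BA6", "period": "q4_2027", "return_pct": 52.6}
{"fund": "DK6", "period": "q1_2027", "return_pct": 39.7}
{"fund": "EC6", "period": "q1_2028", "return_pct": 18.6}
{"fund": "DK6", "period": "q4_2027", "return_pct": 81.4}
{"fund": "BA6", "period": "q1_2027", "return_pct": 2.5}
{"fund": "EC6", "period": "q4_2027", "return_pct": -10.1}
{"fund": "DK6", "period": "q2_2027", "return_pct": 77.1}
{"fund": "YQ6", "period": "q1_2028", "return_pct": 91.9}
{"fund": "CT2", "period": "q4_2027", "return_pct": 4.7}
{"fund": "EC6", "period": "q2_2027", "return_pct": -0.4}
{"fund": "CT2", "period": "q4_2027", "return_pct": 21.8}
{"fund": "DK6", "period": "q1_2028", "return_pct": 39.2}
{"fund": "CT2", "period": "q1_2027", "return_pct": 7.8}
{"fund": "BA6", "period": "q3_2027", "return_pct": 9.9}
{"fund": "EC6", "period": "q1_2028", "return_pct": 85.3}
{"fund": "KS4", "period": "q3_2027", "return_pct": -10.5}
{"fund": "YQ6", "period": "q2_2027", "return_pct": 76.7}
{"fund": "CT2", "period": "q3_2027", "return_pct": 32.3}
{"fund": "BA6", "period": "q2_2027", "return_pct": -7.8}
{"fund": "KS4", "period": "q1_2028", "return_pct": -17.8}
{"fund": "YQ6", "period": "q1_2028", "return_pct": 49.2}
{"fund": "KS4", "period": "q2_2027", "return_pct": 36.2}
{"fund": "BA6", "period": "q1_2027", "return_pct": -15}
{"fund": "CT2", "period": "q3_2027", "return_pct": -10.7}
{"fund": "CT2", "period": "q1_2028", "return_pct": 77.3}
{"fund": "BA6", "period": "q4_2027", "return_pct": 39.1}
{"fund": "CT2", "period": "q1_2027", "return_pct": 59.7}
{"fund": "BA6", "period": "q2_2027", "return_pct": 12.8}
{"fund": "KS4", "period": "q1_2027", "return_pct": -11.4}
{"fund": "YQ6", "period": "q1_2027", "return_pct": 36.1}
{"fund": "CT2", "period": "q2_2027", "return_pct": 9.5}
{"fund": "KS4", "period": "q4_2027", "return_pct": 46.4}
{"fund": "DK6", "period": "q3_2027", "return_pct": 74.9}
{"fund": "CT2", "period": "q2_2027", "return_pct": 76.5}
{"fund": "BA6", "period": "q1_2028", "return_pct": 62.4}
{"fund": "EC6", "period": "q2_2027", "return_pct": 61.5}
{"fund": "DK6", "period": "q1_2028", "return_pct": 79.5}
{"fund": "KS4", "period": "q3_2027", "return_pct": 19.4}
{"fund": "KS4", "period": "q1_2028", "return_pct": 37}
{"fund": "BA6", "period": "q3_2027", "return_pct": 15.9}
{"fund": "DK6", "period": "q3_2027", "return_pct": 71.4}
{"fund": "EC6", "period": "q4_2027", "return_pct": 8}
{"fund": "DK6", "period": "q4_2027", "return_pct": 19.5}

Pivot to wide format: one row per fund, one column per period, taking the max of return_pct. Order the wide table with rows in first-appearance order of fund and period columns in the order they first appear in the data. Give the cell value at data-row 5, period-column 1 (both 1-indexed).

With rows in first-appearance order of fund, row 5 is fund=DK6. period columns in first-appearance order: q4_2027, q2_2027, q1_2028, q3_2027, q1_2027; column 1 is q4_2027.
Long rows with fund=DK6, period=q4_2027: max(81.4, 19.5) = 81.4.

81.4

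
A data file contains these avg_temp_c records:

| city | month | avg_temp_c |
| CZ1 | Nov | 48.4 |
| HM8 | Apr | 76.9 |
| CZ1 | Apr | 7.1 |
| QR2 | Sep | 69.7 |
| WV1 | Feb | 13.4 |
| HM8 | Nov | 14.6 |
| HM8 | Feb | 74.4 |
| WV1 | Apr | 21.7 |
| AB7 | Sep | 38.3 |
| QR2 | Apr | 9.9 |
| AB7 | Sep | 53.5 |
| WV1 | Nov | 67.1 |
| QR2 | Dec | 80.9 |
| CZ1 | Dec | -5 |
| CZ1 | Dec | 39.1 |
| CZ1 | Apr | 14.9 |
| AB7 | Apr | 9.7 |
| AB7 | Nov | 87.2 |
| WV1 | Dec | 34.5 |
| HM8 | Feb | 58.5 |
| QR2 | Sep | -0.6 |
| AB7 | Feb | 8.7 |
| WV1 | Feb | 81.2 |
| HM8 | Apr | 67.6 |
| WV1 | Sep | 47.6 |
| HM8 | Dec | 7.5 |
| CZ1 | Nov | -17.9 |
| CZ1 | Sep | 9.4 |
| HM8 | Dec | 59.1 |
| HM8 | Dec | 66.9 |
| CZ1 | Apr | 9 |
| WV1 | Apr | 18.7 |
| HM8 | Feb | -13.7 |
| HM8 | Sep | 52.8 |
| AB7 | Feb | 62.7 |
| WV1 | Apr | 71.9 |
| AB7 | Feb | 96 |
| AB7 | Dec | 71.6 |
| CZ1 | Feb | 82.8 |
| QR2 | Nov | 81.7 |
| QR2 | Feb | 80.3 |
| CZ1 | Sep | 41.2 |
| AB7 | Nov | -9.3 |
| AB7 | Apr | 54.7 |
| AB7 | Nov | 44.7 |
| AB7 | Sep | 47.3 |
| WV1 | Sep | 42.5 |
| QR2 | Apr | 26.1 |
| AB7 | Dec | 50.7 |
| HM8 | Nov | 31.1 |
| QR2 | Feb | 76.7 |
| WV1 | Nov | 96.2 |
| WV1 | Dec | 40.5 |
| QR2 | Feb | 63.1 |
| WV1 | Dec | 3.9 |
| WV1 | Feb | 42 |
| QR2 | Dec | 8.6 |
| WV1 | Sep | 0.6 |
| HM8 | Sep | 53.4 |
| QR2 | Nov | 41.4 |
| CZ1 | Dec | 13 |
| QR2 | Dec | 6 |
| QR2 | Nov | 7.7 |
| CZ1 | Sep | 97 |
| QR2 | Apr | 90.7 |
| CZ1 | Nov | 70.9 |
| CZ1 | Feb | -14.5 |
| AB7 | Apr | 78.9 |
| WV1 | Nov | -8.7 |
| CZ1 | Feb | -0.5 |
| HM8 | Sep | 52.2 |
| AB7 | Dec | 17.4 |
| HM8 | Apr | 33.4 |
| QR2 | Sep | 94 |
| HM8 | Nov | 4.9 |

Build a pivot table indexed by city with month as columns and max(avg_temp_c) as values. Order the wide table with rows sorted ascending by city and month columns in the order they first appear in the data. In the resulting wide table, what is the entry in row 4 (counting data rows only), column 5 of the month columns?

With rows sorted ascending by city, row 4 is city=QR2. month columns in first-appearance order: Nov, Apr, Sep, Feb, Dec; column 5 is Dec.
Long rows with city=QR2, month=Dec: max(80.9, 8.6, 6) = 80.9.

80.9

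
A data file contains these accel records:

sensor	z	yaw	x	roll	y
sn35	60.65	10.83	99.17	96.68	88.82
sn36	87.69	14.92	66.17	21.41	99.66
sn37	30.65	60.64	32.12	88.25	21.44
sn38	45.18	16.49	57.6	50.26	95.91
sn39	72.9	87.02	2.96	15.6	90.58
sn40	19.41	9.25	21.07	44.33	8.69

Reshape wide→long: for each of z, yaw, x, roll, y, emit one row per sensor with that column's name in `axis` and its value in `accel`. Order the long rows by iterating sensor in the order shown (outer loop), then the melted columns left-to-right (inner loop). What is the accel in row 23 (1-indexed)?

30 rows total (6 × 5). Row 23: index ⌊(23-1)/5⌋ = 4 into sensor → sn39; (23-1) mod 5 = 2 into the melted columns → x.
So row 23 is (sn39, x, 2.96); accel = 2.96.

2.96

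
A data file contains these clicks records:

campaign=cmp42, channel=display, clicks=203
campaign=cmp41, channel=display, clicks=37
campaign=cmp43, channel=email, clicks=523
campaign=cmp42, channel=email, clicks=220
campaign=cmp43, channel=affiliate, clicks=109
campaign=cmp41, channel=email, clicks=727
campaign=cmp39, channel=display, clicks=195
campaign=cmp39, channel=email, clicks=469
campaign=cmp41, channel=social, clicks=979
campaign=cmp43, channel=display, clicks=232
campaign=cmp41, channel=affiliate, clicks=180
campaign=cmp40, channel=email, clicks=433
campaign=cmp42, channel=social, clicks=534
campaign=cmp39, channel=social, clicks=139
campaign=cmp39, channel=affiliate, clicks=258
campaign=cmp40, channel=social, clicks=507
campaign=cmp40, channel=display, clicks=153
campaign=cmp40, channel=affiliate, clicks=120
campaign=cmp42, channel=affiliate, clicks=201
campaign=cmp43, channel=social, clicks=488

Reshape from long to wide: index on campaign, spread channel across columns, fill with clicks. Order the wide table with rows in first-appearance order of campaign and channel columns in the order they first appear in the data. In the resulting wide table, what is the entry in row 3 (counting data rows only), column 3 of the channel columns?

With rows in first-appearance order of campaign, row 3 is campaign=cmp43. channel columns in first-appearance order: display, email, affiliate, social; column 3 is affiliate.
Long rows with campaign=cmp43, channel=affiliate: clicks = 109.

109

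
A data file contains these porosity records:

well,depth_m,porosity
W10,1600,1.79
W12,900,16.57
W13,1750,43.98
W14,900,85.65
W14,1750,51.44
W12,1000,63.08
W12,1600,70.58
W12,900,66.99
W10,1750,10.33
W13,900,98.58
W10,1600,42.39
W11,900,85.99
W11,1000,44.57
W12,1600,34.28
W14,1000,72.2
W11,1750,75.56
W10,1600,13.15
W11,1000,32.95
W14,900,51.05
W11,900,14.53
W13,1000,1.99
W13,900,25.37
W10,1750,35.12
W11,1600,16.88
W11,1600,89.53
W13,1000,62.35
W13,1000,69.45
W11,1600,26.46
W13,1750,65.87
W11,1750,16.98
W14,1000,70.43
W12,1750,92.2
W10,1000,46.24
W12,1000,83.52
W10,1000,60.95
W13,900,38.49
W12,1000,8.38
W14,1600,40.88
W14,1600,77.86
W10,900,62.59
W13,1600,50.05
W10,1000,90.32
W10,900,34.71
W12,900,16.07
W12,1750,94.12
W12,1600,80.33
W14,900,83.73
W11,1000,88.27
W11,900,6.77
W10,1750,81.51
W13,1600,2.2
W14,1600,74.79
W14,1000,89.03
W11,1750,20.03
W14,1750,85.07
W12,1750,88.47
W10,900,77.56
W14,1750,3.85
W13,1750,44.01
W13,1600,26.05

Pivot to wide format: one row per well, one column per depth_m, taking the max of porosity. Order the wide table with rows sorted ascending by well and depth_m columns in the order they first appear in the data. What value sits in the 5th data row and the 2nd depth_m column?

With rows sorted ascending by well, row 5 is well=W14. depth_m columns in first-appearance order: 1600, 900, 1750, 1000; column 2 is 900.
Long rows with well=W14, depth_m=900: max(85.65, 51.05, 83.73) = 85.65.

85.65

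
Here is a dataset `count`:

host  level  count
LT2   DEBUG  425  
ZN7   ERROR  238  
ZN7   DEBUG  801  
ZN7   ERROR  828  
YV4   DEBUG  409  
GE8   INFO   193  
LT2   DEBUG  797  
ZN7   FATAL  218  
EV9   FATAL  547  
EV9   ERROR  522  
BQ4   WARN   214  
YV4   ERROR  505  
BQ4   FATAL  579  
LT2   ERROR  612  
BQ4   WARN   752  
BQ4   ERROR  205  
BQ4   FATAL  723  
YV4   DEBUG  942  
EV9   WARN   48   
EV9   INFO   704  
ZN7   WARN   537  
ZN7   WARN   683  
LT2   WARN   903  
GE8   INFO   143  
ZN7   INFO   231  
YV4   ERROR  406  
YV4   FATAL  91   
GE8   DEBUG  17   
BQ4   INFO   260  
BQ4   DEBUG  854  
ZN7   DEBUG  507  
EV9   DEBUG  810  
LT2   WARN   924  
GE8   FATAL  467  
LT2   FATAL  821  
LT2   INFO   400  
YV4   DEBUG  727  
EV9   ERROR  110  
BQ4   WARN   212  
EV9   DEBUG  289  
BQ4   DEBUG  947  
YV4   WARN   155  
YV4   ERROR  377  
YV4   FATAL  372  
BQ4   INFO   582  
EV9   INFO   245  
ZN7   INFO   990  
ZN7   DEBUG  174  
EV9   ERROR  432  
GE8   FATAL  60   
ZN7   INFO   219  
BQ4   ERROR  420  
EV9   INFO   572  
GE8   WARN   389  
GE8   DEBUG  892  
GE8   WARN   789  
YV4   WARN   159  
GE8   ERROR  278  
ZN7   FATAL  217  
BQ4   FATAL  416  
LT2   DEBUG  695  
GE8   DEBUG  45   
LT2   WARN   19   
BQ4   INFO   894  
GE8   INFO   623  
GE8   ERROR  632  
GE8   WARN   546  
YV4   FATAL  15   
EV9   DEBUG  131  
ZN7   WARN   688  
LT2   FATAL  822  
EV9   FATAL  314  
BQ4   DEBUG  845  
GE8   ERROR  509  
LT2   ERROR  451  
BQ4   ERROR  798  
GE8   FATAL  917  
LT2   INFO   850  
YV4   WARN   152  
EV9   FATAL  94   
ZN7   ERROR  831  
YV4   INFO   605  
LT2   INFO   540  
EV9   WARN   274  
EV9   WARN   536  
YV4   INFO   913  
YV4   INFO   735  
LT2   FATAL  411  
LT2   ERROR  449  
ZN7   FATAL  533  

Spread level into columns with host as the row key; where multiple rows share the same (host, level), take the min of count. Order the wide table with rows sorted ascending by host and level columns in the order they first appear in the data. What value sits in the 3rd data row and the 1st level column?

17

With rows sorted ascending by host, row 3 is host=GE8. level columns in first-appearance order: DEBUG, ERROR, INFO, FATAL, WARN; column 1 is DEBUG.
Long rows with host=GE8, level=DEBUG: min(17, 892, 45) = 17.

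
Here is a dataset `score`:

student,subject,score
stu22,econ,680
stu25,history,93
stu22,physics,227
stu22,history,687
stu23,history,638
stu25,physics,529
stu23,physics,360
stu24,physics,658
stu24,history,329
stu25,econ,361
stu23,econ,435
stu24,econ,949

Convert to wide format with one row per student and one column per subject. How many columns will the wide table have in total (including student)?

4

1 column for student plus 3 distinct subject values → 4 columns.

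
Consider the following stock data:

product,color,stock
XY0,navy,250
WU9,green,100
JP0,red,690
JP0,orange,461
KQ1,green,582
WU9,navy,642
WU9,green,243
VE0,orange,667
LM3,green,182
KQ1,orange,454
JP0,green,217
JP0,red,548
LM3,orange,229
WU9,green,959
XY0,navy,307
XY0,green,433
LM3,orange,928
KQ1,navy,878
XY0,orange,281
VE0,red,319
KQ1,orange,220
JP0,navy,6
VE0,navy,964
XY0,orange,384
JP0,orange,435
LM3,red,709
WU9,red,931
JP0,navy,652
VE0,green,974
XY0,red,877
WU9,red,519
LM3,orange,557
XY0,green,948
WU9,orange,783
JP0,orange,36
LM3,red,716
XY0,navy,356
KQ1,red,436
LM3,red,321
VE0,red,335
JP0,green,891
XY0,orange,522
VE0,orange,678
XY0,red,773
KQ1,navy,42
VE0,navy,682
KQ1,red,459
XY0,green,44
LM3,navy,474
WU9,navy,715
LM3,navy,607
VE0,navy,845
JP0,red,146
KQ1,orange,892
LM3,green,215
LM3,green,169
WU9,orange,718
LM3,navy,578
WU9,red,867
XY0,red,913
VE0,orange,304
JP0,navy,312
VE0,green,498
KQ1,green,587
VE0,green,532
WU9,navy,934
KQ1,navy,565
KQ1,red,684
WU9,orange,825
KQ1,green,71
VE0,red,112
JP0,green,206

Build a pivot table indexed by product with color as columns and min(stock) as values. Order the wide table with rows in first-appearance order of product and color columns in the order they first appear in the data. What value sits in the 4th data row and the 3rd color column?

436

With rows in first-appearance order of product, row 4 is product=KQ1. color columns in first-appearance order: navy, green, red, orange; column 3 is red.
Long rows with product=KQ1, color=red: min(436, 459, 684) = 436.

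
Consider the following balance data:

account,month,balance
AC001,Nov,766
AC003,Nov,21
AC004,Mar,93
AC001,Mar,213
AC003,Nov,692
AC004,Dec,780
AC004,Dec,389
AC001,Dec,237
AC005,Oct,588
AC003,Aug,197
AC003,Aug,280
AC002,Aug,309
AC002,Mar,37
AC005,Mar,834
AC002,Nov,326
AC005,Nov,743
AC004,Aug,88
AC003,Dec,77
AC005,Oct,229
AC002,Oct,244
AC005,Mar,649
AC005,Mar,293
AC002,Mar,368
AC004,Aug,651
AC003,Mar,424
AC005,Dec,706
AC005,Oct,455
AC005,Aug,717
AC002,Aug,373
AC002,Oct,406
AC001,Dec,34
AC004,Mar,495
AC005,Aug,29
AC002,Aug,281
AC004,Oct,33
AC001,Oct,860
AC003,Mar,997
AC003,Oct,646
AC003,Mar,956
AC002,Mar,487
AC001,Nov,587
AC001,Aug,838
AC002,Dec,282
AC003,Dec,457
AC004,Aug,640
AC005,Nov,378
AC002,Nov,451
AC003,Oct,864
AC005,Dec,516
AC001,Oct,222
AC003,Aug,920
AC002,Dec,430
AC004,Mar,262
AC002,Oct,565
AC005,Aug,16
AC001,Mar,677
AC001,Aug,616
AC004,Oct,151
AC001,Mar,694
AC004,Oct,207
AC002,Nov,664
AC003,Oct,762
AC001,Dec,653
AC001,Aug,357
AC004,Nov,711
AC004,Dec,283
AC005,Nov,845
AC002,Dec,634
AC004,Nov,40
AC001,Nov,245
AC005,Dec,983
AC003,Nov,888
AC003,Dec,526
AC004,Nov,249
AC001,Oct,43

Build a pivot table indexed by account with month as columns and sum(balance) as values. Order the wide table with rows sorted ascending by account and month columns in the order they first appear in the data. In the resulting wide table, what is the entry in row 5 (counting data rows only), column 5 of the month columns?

With rows sorted ascending by account, row 5 is account=AC005. month columns in first-appearance order: Nov, Mar, Dec, Oct, Aug; column 5 is Aug.
Long rows with account=AC005, month=Aug: 717 + 29 + 16 = 762.

762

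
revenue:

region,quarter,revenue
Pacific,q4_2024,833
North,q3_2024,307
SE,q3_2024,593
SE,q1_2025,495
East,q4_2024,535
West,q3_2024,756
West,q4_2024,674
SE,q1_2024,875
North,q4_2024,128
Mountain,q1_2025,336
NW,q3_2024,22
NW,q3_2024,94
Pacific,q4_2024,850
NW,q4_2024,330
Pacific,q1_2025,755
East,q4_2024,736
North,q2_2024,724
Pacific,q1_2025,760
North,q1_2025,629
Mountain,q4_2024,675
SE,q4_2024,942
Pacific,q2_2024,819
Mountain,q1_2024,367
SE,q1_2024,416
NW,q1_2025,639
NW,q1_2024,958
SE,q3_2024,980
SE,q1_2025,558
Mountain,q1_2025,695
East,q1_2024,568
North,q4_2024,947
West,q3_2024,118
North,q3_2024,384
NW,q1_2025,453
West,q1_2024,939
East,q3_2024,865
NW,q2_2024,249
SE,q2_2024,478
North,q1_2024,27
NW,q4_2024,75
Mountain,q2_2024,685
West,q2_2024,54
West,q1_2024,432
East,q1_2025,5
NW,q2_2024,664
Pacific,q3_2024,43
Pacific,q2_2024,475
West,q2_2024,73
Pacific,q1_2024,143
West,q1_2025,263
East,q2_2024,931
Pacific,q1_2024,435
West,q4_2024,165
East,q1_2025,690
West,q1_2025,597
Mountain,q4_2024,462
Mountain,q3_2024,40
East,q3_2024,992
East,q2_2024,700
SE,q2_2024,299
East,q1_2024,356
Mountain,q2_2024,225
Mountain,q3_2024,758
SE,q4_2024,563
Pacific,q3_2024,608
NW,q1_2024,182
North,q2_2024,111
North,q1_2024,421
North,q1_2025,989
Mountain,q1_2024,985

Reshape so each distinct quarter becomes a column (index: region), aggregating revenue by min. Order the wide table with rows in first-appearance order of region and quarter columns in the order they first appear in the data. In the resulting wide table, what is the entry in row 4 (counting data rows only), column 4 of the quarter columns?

With rows in first-appearance order of region, row 4 is region=East. quarter columns in first-appearance order: q4_2024, q3_2024, q1_2025, q1_2024, q2_2024; column 4 is q1_2024.
Long rows with region=East, quarter=q1_2024: min(568, 356) = 356.

356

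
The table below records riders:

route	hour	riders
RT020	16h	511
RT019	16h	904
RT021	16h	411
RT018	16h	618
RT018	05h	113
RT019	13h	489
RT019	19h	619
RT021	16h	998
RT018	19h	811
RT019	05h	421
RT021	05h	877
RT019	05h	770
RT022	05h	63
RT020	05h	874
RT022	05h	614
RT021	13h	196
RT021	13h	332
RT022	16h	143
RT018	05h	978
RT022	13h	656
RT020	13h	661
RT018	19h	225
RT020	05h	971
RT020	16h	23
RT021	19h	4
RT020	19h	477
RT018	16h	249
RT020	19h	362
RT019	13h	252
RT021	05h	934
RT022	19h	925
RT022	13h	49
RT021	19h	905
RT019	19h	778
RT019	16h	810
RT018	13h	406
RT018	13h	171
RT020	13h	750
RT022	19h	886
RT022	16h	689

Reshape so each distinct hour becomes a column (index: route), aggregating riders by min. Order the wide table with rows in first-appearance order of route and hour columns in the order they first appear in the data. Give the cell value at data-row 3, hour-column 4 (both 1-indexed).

4

With rows in first-appearance order of route, row 3 is route=RT021. hour columns in first-appearance order: 16h, 05h, 13h, 19h; column 4 is 19h.
Long rows with route=RT021, hour=19h: min(4, 905) = 4.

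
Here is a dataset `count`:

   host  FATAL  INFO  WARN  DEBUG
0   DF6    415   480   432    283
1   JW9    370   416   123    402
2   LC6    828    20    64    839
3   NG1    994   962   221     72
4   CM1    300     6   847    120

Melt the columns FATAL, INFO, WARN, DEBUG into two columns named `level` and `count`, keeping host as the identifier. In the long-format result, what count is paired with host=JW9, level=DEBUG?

402

Unpivoting turns each (host, wide-column) pair into one long row.
The wide cell at row JW9, column DEBUG holds 402, so the long row (JW9, DEBUG) has count=402.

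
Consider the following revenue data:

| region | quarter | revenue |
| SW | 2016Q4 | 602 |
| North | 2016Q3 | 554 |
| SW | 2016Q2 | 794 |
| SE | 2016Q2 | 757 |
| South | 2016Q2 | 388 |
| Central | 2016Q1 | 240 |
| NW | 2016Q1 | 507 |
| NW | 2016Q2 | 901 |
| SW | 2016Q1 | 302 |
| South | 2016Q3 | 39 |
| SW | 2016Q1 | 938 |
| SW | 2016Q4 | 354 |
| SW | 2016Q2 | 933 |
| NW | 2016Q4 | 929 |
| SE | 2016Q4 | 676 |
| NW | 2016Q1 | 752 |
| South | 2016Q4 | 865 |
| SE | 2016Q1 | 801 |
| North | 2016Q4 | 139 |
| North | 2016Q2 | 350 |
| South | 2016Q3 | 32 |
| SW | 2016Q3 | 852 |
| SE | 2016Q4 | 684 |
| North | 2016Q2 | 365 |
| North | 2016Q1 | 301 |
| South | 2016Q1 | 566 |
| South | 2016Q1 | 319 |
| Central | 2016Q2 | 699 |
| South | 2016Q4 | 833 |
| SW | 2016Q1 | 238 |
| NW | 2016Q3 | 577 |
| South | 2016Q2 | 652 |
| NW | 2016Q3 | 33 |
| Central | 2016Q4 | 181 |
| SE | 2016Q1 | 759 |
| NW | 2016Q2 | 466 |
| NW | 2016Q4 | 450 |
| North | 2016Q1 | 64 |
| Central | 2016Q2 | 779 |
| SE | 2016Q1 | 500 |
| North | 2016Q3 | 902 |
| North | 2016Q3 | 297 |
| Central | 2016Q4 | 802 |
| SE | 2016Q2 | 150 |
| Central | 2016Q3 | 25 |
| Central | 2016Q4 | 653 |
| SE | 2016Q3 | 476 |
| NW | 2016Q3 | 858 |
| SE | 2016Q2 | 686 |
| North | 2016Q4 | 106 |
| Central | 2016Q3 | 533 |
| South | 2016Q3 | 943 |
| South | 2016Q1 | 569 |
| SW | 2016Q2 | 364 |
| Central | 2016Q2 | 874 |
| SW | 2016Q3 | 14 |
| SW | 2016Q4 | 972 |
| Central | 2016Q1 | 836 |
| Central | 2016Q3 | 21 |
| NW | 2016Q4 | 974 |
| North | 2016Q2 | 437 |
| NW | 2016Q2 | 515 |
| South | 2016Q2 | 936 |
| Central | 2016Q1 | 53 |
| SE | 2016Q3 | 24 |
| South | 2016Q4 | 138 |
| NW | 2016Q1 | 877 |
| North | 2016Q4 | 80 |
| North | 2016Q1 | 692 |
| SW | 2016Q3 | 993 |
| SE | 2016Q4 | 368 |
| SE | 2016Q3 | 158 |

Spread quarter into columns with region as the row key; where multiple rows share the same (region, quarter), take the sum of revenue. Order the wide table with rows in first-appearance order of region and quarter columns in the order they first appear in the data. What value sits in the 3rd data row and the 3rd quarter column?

1593

With rows in first-appearance order of region, row 3 is region=SE. quarter columns in first-appearance order: 2016Q4, 2016Q3, 2016Q2, 2016Q1; column 3 is 2016Q2.
Long rows with region=SE, quarter=2016Q2: 757 + 150 + 686 = 1593.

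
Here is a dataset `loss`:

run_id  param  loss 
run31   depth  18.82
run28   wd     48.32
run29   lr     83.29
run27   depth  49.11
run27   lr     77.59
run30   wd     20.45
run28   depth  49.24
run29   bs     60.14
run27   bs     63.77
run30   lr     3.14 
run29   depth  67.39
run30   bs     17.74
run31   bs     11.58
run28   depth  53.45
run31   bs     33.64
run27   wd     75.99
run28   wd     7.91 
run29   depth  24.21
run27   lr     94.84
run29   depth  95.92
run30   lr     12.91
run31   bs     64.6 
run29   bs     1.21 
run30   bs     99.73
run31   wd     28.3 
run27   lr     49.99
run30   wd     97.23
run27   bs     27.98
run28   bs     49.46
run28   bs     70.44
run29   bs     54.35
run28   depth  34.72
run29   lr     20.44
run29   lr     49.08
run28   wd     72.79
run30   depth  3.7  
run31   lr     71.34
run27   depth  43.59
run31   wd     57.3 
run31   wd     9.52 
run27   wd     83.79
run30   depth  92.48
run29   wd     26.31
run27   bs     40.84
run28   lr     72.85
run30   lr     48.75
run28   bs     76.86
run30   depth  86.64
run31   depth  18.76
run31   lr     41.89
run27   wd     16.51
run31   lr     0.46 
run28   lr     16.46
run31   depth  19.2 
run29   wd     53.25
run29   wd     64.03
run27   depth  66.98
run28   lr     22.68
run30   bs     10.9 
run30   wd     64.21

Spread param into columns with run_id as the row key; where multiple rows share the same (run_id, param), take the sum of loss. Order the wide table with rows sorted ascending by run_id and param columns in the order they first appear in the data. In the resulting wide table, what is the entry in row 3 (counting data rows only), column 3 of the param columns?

With rows sorted ascending by run_id, row 3 is run_id=run29. param columns in first-appearance order: depth, wd, lr, bs; column 3 is lr.
Long rows with run_id=run29, param=lr: 83.29 + 20.44 + 49.08 = 152.81.

152.81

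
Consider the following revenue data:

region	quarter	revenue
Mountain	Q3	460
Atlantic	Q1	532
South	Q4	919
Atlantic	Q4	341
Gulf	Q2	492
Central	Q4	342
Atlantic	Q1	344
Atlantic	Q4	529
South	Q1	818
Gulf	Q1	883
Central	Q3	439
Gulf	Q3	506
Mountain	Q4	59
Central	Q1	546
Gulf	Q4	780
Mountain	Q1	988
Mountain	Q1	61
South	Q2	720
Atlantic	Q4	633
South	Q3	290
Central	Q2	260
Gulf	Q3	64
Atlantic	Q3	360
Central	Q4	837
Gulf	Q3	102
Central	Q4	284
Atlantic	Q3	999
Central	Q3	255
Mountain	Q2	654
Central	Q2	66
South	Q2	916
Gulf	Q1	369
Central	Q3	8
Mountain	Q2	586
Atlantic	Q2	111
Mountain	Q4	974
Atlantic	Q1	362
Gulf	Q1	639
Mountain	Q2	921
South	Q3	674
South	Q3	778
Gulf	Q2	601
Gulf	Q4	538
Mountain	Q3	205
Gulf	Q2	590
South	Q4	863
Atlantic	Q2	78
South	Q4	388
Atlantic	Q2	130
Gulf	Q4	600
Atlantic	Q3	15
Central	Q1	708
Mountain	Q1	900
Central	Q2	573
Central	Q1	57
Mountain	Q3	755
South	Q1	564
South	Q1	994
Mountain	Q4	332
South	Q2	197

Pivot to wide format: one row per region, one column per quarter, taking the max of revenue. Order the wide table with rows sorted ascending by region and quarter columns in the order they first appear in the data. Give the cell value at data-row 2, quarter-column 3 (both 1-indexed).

837

With rows sorted ascending by region, row 2 is region=Central. quarter columns in first-appearance order: Q3, Q1, Q4, Q2; column 3 is Q4.
Long rows with region=Central, quarter=Q4: max(342, 837, 284) = 837.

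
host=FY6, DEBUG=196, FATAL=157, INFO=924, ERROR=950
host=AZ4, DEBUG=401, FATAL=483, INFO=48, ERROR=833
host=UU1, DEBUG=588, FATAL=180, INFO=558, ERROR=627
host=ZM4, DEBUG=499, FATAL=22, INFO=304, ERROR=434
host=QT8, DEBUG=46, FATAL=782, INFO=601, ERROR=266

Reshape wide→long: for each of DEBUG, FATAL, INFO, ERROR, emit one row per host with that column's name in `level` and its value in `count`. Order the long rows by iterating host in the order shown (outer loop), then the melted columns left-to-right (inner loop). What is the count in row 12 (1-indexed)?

20 rows total (5 × 4). Row 12: index ⌊(12-1)/4⌋ = 2 into host → UU1; (12-1) mod 4 = 3 into the melted columns → ERROR.
So row 12 is (UU1, ERROR, 627); count = 627.

627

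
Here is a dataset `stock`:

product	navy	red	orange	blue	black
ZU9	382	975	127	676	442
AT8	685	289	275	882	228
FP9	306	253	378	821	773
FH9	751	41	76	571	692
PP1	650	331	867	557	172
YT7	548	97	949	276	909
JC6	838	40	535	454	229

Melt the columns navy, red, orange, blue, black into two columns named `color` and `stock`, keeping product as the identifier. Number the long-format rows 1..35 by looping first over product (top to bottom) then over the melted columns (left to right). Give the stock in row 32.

35 rows total (7 × 5). Row 32: index ⌊(32-1)/5⌋ = 6 into product → JC6; (32-1) mod 5 = 1 into the melted columns → red.
So row 32 is (JC6, red, 40); stock = 40.

40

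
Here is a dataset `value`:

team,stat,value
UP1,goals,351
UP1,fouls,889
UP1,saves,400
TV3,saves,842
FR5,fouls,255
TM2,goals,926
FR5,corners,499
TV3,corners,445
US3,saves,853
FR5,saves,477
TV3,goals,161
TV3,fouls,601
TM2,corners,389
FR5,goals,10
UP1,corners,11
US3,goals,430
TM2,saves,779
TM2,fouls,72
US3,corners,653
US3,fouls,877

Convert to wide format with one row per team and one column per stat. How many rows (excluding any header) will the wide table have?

5 distinct team values → 5 rows.

5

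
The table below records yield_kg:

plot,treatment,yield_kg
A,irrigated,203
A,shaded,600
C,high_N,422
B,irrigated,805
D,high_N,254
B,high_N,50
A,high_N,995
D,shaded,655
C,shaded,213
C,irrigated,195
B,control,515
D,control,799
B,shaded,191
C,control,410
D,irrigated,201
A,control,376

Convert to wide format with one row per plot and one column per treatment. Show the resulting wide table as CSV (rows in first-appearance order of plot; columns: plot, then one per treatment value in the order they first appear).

Columns: plot plus the 4 distinct treatment values (irrigated, shaded, high_N, control).
For example, row A column irrigated takes yield_kg=203 from the long row (A, irrigated).

plot,irrigated,shaded,high_N,control
A,203,600,995,376
C,195,213,422,410
B,805,191,50,515
D,201,655,254,799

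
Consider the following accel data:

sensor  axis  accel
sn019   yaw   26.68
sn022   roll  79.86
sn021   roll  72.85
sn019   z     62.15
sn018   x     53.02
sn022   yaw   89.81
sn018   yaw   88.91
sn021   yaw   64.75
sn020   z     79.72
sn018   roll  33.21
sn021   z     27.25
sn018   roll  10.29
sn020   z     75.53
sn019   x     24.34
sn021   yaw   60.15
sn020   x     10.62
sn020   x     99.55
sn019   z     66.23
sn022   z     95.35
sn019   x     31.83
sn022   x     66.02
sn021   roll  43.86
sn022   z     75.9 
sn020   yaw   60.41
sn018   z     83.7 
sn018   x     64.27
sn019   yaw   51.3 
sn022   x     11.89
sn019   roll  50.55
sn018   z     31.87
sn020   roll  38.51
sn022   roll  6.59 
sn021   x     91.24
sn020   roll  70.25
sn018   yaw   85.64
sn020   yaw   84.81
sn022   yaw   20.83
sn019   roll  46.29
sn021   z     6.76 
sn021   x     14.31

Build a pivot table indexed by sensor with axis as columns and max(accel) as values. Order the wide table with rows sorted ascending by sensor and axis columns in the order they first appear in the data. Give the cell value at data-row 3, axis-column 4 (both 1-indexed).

99.55

With rows sorted ascending by sensor, row 3 is sensor=sn020. axis columns in first-appearance order: yaw, roll, z, x; column 4 is x.
Long rows with sensor=sn020, axis=x: max(10.62, 99.55) = 99.55.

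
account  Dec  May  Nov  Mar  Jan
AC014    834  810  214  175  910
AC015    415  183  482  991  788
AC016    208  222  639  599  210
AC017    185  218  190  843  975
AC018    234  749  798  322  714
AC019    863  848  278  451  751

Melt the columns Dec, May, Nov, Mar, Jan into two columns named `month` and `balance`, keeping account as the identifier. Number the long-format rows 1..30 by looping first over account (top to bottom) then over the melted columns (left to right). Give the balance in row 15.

30 rows total (6 × 5). Row 15: index ⌊(15-1)/5⌋ = 2 into account → AC016; (15-1) mod 5 = 4 into the melted columns → Jan.
So row 15 is (AC016, Jan, 210); balance = 210.

210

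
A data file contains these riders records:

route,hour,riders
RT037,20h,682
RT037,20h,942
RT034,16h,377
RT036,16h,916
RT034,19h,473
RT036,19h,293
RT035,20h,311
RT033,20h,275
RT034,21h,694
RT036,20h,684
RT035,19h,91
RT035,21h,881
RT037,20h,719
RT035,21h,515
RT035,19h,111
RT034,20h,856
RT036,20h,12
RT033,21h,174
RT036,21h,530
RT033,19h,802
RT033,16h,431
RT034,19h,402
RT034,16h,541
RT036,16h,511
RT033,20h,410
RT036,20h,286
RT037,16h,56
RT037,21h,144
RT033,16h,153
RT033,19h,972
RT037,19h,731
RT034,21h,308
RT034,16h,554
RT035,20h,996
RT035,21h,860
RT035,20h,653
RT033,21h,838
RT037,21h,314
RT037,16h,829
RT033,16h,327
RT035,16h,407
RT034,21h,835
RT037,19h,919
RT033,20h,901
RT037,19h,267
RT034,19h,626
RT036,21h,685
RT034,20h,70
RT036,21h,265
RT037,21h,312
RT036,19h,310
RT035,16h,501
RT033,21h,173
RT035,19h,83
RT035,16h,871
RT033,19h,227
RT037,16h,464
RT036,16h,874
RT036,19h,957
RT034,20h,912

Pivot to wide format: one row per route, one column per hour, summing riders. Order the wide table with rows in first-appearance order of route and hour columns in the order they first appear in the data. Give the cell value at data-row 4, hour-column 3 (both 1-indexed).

With rows in first-appearance order of route, row 4 is route=RT035. hour columns in first-appearance order: 20h, 16h, 19h, 21h; column 3 is 19h.
Long rows with route=RT035, hour=19h: 91 + 111 + 83 = 285.

285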